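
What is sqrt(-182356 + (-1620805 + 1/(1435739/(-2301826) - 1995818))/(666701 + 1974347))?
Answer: I*sqrt(6711216369541383930690036781865983940973618)/6066523173469729268 ≈ 427.03*I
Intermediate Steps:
sqrt(-182356 + (-1620805 + 1/(1435739/(-2301826) - 1995818))/(666701 + 1974347)) = sqrt(-182356 + (-1620805 + 1/(1435739*(-1/2301826) - 1995818))/2641048) = sqrt(-182356 + (-1620805 + 1/(-1435739/2301826 - 1995818))*(1/2641048)) = sqrt(-182356 + (-1620805 + 1/(-4594027199407/2301826))*(1/2641048)) = sqrt(-182356 + (-1620805 - 2301826/4594027199407)*(1/2641048)) = sqrt(-182356 - 7446022254937164461/4594027199407*1/2641048) = sqrt(-182356 - 7446022254937164461/12133046346939458536) = sqrt(-2212541245664746837955277/12133046346939458536) = I*sqrt(6711216369541383930690036781865983940973618)/6066523173469729268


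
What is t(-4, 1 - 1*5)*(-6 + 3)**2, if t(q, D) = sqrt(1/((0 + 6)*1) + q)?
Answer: 3*I*sqrt(138)/2 ≈ 17.621*I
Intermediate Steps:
t(q, D) = sqrt(1/6 + q)
t(-4, 1 - 1*5)*(-6 + 3)**2 = (sqrt(6 + 36*(-4))/6)*(-6 + 3)**2 = (sqrt(6 - 144)/6)*(-3)**2 = (sqrt(-138)/6)*9 = ((I*sqrt(138))/6)*9 = (I*sqrt(138)/6)*9 = 3*I*sqrt(138)/2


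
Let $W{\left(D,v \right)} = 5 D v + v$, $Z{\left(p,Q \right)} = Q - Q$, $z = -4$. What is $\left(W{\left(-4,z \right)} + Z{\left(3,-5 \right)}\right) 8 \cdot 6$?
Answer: $3648$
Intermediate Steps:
$Z{\left(p,Q \right)} = 0$
$W{\left(D,v \right)} = v + 5 D v$ ($W{\left(D,v \right)} = 5 D v + v = v + 5 D v$)
$\left(W{\left(-4,z \right)} + Z{\left(3,-5 \right)}\right) 8 \cdot 6 = \left(- 4 \left(1 + 5 \left(-4\right)\right) + 0\right) 8 \cdot 6 = \left(- 4 \left(1 - 20\right) + 0\right) 48 = \left(\left(-4\right) \left(-19\right) + 0\right) 48 = \left(76 + 0\right) 48 = 76 \cdot 48 = 3648$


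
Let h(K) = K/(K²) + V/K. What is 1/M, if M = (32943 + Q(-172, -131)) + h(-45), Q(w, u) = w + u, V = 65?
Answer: 15/489578 ≈ 3.0639e-5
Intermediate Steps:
Q(w, u) = u + w
h(K) = 66/K (h(K) = K/(K²) + 65/K = K/K² + 65/K = 1/K + 65/K = 66/K)
M = 489578/15 (M = (32943 + (-131 - 172)) + 66/(-45) = (32943 - 303) + 66*(-1/45) = 32640 - 22/15 = 489578/15 ≈ 32639.)
1/M = 1/(489578/15) = 15/489578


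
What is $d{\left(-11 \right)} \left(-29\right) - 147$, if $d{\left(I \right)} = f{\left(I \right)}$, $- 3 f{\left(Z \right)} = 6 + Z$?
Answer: $- \frac{586}{3} \approx -195.33$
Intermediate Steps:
$f{\left(Z \right)} = -2 - \frac{Z}{3}$ ($f{\left(Z \right)} = - \frac{6 + Z}{3} = -2 - \frac{Z}{3}$)
$d{\left(I \right)} = -2 - \frac{I}{3}$
$d{\left(-11 \right)} \left(-29\right) - 147 = \left(-2 - - \frac{11}{3}\right) \left(-29\right) - 147 = \left(-2 + \frac{11}{3}\right) \left(-29\right) - 147 = \frac{5}{3} \left(-29\right) - 147 = - \frac{145}{3} - 147 = - \frac{586}{3}$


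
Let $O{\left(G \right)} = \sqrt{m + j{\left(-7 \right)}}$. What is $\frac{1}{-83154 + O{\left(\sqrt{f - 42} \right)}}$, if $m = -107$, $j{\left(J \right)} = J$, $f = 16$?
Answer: $- \frac{13859}{1152431305} - \frac{i \sqrt{114}}{6914587830} \approx -1.2026 \cdot 10^{-5} - 1.5441 \cdot 10^{-9} i$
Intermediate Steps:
$O{\left(G \right)} = i \sqrt{114}$ ($O{\left(G \right)} = \sqrt{-107 - 7} = \sqrt{-114} = i \sqrt{114}$)
$\frac{1}{-83154 + O{\left(\sqrt{f - 42} \right)}} = \frac{1}{-83154 + i \sqrt{114}}$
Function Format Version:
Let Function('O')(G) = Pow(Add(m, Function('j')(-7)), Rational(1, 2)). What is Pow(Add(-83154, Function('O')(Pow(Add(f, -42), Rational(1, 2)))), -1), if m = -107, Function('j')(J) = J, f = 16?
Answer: Add(Rational(-13859, 1152431305), Mul(Rational(-1, 6914587830), I, Pow(114, Rational(1, 2)))) ≈ Add(-1.2026e-5, Mul(-1.5441e-9, I))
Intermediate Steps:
Function('O')(G) = Mul(I, Pow(114, Rational(1, 2))) (Function('O')(G) = Pow(Add(-107, -7), Rational(1, 2)) = Pow(-114, Rational(1, 2)) = Mul(I, Pow(114, Rational(1, 2))))
Pow(Add(-83154, Function('O')(Pow(Add(f, -42), Rational(1, 2)))), -1) = Pow(Add(-83154, Mul(I, Pow(114, Rational(1, 2)))), -1)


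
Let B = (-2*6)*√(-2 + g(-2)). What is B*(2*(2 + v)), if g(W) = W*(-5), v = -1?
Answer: -48*√2 ≈ -67.882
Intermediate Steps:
g(W) = -5*W
B = -24*√2 (B = (-2*6)*√(-2 - 5*(-2)) = -12*√(-2 + 10) = -24*√2 ≈ -33.941)
B*(2*(2 + v)) = (-24*√2)*(2*(2 - 1)) = (-24*√2)*(2*1) = -24*√2*2 = -48*√2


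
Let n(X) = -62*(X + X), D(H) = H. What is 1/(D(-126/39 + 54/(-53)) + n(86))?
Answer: -689/7350424 ≈ -9.3736e-5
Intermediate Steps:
n(X) = -124*X
1/(D(-126/39 + 54/(-53)) + n(86)) = 1/((-126/39 + 54/(-53)) - 124*86) = 1/((-126*1/39 + 54*(-1/53)) - 10664) = 1/((-42/13 - 54/53) - 10664) = 1/(-2928/689 - 10664) = 1/(-7350424/689) = -689/7350424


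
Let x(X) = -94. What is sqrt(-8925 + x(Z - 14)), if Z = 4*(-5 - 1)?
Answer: I*sqrt(9019) ≈ 94.968*I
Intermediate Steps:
Z = -24 (Z = 4*(-6) = -24)
sqrt(-8925 + x(Z - 14)) = sqrt(-8925 - 94) = sqrt(-9019) = I*sqrt(9019)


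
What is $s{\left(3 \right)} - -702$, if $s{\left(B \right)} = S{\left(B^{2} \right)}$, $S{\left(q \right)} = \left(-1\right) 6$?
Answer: $696$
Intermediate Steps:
$S{\left(q \right)} = -6$
$s{\left(B \right)} = -6$
$s{\left(3 \right)} - -702 = -6 - -702 = -6 + 702 = 696$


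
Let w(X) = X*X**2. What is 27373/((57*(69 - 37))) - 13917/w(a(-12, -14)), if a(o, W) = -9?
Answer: 5037725/147744 ≈ 34.098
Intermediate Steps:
w(X) = X**3
27373/((57*(69 - 37))) - 13917/w(a(-12, -14)) = 27373/((57*(69 - 37))) - 13917/((-9)**3) = 27373/((57*32)) - 13917/(-729) = 27373/1824 - 13917*(-1/729) = 27373*(1/1824) + 4639/243 = 27373/1824 + 4639/243 = 5037725/147744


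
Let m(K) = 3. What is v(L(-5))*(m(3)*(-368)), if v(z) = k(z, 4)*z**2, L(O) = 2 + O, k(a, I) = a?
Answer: 29808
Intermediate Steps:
v(z) = z**3 (v(z) = z*z**2 = z**3)
v(L(-5))*(m(3)*(-368)) = (2 - 5)**3*(3*(-368)) = (-3)**3*(-1104) = -27*(-1104) = 29808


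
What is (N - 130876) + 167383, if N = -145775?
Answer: -109268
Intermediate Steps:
(N - 130876) + 167383 = (-145775 - 130876) + 167383 = -276651 + 167383 = -109268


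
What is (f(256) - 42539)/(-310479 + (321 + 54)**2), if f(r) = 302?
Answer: 14079/56618 ≈ 0.24867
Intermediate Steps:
(f(256) - 42539)/(-310479 + (321 + 54)**2) = (302 - 42539)/(-310479 + (321 + 54)**2) = -42237/(-310479 + 375**2) = -42237/(-310479 + 140625) = -42237/(-169854) = -42237*(-1/169854) = 14079/56618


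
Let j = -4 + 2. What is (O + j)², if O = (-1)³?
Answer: 9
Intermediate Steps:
j = -2
O = -1
(O + j)² = (-1 - 2)² = (-3)² = 9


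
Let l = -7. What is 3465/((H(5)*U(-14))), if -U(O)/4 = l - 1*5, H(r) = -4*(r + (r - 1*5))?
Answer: -231/64 ≈ -3.6094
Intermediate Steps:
H(r) = 20 - 8*r (H(r) = -4*(r + (r - 5)) = -4*(r + (-5 + r)) = -4*(-5 + 2*r) = 20 - 8*r)
U(O) = 48 (U(O) = -4*(-7 - 1*5) = -4*(-7 - 5) = -4*(-12) = 48)
3465/((H(5)*U(-14))) = 3465/(((20 - 8*5)*48)) = 3465/(((20 - 40)*48)) = 3465/((-20*48)) = 3465/(-960) = 3465*(-1/960) = -231/64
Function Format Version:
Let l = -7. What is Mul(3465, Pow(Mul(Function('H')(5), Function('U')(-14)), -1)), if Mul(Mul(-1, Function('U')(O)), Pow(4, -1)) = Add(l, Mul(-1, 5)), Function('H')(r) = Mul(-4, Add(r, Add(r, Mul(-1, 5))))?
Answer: Rational(-231, 64) ≈ -3.6094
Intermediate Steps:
Function('H')(r) = Add(20, Mul(-8, r)) (Function('H')(r) = Mul(-4, Add(r, Add(r, -5))) = Mul(-4, Add(r, Add(-5, r))) = Mul(-4, Add(-5, Mul(2, r))) = Add(20, Mul(-8, r)))
Function('U')(O) = 48 (Function('U')(O) = Mul(-4, Add(-7, Mul(-1, 5))) = Mul(-4, Add(-7, -5)) = Mul(-4, -12) = 48)
Mul(3465, Pow(Mul(Function('H')(5), Function('U')(-14)), -1)) = Mul(3465, Pow(Mul(Add(20, Mul(-8, 5)), 48), -1)) = Mul(3465, Pow(Mul(Add(20, -40), 48), -1)) = Mul(3465, Pow(Mul(-20, 48), -1)) = Mul(3465, Pow(-960, -1)) = Mul(3465, Rational(-1, 960)) = Rational(-231, 64)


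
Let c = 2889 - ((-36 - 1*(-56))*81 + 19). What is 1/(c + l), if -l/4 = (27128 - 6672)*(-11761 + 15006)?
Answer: -1/265517630 ≈ -3.7662e-9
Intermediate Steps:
c = 1250 (c = 2889 - ((-36 + 56)*81 + 19) = 2889 - (20*81 + 19) = 2889 - (1620 + 19) = 2889 - 1*1639 = 2889 - 1639 = 1250)
l = -265518880 (l = -4*(27128 - 6672)*(-11761 + 15006) = -81824*3245 = -4*66379720 = -265518880)
1/(c + l) = 1/(1250 - 265518880) = 1/(-265517630) = -1/265517630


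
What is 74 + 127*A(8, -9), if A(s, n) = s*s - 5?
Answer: 7567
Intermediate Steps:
A(s, n) = -5 + s² (A(s, n) = s² - 5 = -5 + s²)
74 + 127*A(8, -9) = 74 + 127*(-5 + 8²) = 74 + 127*(-5 + 64) = 74 + 127*59 = 74 + 7493 = 7567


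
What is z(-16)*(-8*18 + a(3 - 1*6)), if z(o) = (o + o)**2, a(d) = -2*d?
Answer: -141312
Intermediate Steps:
z(o) = 4*o**2 (z(o) = (2*o)**2 = 4*o**2)
z(-16)*(-8*18 + a(3 - 1*6)) = (4*(-16)**2)*(-8*18 - 2*(3 - 1*6)) = (4*256)*(-144 - 2*(3 - 6)) = 1024*(-144 - 2*(-3)) = 1024*(-144 + 6) = 1024*(-138) = -141312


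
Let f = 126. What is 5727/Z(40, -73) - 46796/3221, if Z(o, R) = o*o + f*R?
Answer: -374002675/24473158 ≈ -15.282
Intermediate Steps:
Z(o, R) = o² + 126*R (Z(o, R) = o*o + 126*R = o² + 126*R)
5727/Z(40, -73) - 46796/3221 = 5727/(40² + 126*(-73)) - 46796/3221 = 5727/(1600 - 9198) - 46796*1/3221 = 5727/(-7598) - 46796/3221 = 5727*(-1/7598) - 46796/3221 = -5727/7598 - 46796/3221 = -374002675/24473158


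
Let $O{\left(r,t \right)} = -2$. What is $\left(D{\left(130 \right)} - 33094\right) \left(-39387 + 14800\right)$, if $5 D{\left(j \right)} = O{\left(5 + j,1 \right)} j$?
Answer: $814960702$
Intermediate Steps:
$D{\left(j \right)} = - \frac{2 j}{5}$ ($D{\left(j \right)} = \frac{\left(-2\right) j}{5} = - \frac{2 j}{5}$)
$\left(D{\left(130 \right)} - 33094\right) \left(-39387 + 14800\right) = \left(\left(- \frac{2}{5}\right) 130 - 33094\right) \left(-39387 + 14800\right) = \left(-52 - 33094\right) \left(-24587\right) = \left(-33146\right) \left(-24587\right) = 814960702$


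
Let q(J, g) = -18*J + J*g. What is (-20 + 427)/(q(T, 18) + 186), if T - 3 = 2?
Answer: 407/186 ≈ 2.1882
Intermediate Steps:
T = 5 (T = 3 + 2 = 5)
(-20 + 427)/(q(T, 18) + 186) = (-20 + 427)/(5*(-18 + 18) + 186) = 407/(5*0 + 186) = 407/(0 + 186) = 407/186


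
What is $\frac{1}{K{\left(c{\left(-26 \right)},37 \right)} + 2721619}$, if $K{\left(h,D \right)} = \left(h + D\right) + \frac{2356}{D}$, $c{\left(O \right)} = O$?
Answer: $\frac{37}{100702666} \approx 3.6742 \cdot 10^{-7}$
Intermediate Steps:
$K{\left(h,D \right)} = D + h + \frac{2356}{D}$ ($K{\left(h,D \right)} = \left(D + h\right) + \frac{2356}{D} = D + h + \frac{2356}{D}$)
$\frac{1}{K{\left(c{\left(-26 \right)},37 \right)} + 2721619} = \frac{1}{\left(37 - 26 + \frac{2356}{37}\right) + 2721619} = \frac{1}{\frac{2763}{37} + 2721619} = \frac{1}{\frac{100702666}{37}} = \frac{37}{100702666}$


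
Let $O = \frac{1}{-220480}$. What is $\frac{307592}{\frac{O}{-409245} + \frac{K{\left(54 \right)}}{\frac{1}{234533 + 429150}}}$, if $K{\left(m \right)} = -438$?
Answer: $- \frac{27754130003059200}{26229341423428790399} \approx -0.0010581$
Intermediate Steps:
$O = - \frac{1}{220480} \approx -4.5356 \cdot 10^{-6}$
$\frac{307592}{\frac{O}{-409245} + \frac{K{\left(54 \right)}}{\frac{1}{234533 + 429150}}} = \frac{307592}{- \frac{1}{220480 \left(-409245\right)} - \frac{438}{\frac{1}{234533 + 429150}}} = \frac{307592}{\left(- \frac{1}{220480}\right) \left(- \frac{1}{409245}\right) - \frac{438}{\frac{1}{663683}}} = \frac{307592}{\frac{1}{90230337600} - 438 \frac{1}{\frac{1}{663683}}} = \frac{307592}{\frac{1}{90230337600} - 290693154} = \frac{307592}{- \frac{26229341423428790399}{90230337600}} = 307592 \left(- \frac{90230337600}{26229341423428790399}\right) = - \frac{27754130003059200}{26229341423428790399}$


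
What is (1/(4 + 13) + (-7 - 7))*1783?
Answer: -422571/17 ≈ -24857.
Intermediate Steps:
(1/(4 + 13) + (-7 - 7))*1783 = (1/17 - 14)*1783 = -237/17*1783 = -422571/17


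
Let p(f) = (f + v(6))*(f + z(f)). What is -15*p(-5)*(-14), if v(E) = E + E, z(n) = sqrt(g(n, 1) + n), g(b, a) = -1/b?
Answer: -7350 + 588*I*sqrt(30) ≈ -7350.0 + 3220.6*I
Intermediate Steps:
z(n) = sqrt(n - 1/n) (z(n) = sqrt(-1/n + n) = sqrt(n - 1/n))
v(E) = 2*E
p(f) = (12 + f)*(f + sqrt(f - 1/f)) (p(f) = (f + 2*6)*(f + sqrt(f - 1/f)) = (f + 12)*(f + sqrt(f - 1/f)) = (12 + f)*(f + sqrt(f - 1/f)))
-15*p(-5)*(-14) = -15*((-5)**2 + 12*(-5) + 12*sqrt(-5 - 1/(-5)) - 5*sqrt(-5 - 1/(-5)))*(-14) = -15*(25 - 60 + 12*sqrt(-5 - 1*(-1/5)) - 5*sqrt(-5 - 1*(-1/5)))*(-14) = -15*(25 - 60 + 12*sqrt(-5 + 1/5) - 5*sqrt(-5 + 1/5))*(-14) = -15*(25 - 60 + 12*sqrt(-24/5) - 2*I*sqrt(30))*(-14) = -15*(25 - 60 + 12*(2*I*sqrt(30)/5) - 2*I*sqrt(30))*(-14) = -15*(25 - 60 + 24*I*sqrt(30)/5 - 2*I*sqrt(30))*(-14) = -15*(-35 + 14*I*sqrt(30)/5)*(-14) = (525 - 42*I*sqrt(30))*(-14) = -7350 + 588*I*sqrt(30)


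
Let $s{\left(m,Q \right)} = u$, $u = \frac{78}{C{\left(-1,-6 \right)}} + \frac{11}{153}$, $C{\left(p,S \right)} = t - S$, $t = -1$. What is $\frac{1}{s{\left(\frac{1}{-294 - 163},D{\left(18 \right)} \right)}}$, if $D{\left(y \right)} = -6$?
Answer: $\frac{765}{11989} \approx 0.063808$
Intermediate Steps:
$C{\left(p,S \right)} = -1 - S$
$u = \frac{11989}{765}$ ($u = \frac{78}{-1 - -6} + \frac{11}{153} = \frac{78}{-1 + 6} + 11 \cdot \frac{1}{153} = \frac{78}{5} + \frac{11}{153} = \frac{11989}{765} \approx 15.672$)
$s{\left(m,Q \right)} = \frac{11989}{765}$
$\frac{1}{s{\left(\frac{1}{-294 - 163},D{\left(18 \right)} \right)}} = \frac{1}{\frac{11989}{765}} = \frac{765}{11989}$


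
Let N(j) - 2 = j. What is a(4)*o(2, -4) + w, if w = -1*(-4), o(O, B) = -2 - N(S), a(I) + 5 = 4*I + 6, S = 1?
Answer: -81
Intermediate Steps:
N(j) = 2 + j
a(I) = 1 + 4*I (a(I) = -5 + (4*I + 6) = -5 + (6 + 4*I) = 1 + 4*I)
o(O, B) = -5 (o(O, B) = -2 - (2 + 1) = -2 - 1*3 = -2 - 3 = -5)
w = 4
a(4)*o(2, -4) + w = (1 + 4*4)*(-5) + 4 = (1 + 16)*(-5) + 4 = 17*(-5) + 4 = -85 + 4 = -81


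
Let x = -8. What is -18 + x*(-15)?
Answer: 102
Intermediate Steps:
-18 + x*(-15) = -18 - 8*(-15) = -18 + 120 = 102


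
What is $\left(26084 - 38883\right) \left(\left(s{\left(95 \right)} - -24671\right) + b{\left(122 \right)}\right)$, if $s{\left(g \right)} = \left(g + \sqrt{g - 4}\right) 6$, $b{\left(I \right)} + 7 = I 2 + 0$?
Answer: $-326092922 - 76794 \sqrt{91} \approx -3.2683 \cdot 10^{8}$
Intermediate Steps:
$b{\left(I \right)} = -7 + 2 I$ ($b{\left(I \right)} = -7 + \left(I 2 + 0\right) = -7 + \left(2 I + 0\right) = -7 + 2 I$)
$s{\left(g \right)} = 6 g + 6 \sqrt{-4 + g}$ ($s{\left(g \right)} = \left(g + \sqrt{-4 + g}\right) 6 = 6 g + 6 \sqrt{-4 + g}$)
$\left(26084 - 38883\right) \left(\left(s{\left(95 \right)} - -24671\right) + b{\left(122 \right)}\right) = \left(26084 - 38883\right) \left(\left(\left(6 \cdot 95 + 6 \sqrt{-4 + 95}\right) - -24671\right) + \left(-7 + 2 \cdot 122\right)\right) = - 12799 \left(\left(\left(570 + 6 \sqrt{91}\right) + 24671\right) + \left(-7 + 244\right)\right) = - 12799 \left(\left(25241 + 6 \sqrt{91}\right) + 237\right) = - 12799 \left(25478 + 6 \sqrt{91}\right) = -326092922 - 76794 \sqrt{91}$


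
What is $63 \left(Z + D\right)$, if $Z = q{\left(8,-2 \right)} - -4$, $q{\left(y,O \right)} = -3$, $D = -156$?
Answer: $-9765$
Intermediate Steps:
$Z = 1$ ($Z = -3 - -4 = -3 + 4 = 1$)
$63 \left(Z + D\right) = 63 \left(1 - 156\right) = 63 \left(-155\right) = -9765$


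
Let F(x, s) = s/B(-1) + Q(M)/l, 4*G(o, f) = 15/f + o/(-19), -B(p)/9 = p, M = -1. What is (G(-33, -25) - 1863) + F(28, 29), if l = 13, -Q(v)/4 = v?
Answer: -20664851/11115 ≈ -1859.2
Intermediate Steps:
Q(v) = -4*v
B(p) = -9*p
G(o, f) = -o/76 + 15/(4*f) (G(o, f) = (15/f + o/(-19))/4 = (15/f + o*(-1/19))/4 = (15/f - o/19)/4 = -o/76 + 15/(4*f))
F(x, s) = 4/13 + s/9 (F(x, s) = s/((-9*(-1))) - 4*(-1)/13 = s/9 + 4*(1/13) = s*(⅑) + 4/13 = s/9 + 4/13 = 4/13 + s/9)
(G(-33, -25) - 1863) + F(28, 29) = ((1/76)*(285 - 1*(-25)*(-33))/(-25) - 1863) + (4/13 + (⅑)*29) = ((1/76)*(-1/25)*(285 - 825) - 1863) + (4/13 + 29/9) = ((1/76)*(-1/25)*(-540) - 1863) + 413/117 = (27/95 - 1863) + 413/117 = -176958/95 + 413/117 = -20664851/11115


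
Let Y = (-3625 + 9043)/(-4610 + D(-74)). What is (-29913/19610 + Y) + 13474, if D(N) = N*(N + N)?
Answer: 39896008967/2961110 ≈ 13473.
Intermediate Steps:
D(N) = 2*N**2 (D(N) = N*(2*N) = 2*N**2)
Y = 129/151 (Y = (-3625 + 9043)/(-4610 + 2*(-74)**2) = 5418/(-4610 + 2*5476) = 5418/(-4610 + 10952) = 5418/6342 = 5418*(1/6342) = 129/151 ≈ 0.85430)
(-29913/19610 + Y) + 13474 = (-29913/19610 + 129/151) + 13474 = -1987173/2961110 + 13474 = 39896008967/2961110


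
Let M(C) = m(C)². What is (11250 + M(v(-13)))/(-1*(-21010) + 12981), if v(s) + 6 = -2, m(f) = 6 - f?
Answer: 11446/33991 ≈ 0.33674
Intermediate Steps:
v(s) = -8 (v(s) = -6 - 2 = -8)
M(C) = (6 - C)²
(11250 + M(v(-13)))/(-1*(-21010) + 12981) = (11250 + (-6 - 8)²)/(-1*(-21010) + 12981) = (11250 + (-14)²)/(21010 + 12981) = (11250 + 196)/33991 = 11446*(1/33991) = 11446/33991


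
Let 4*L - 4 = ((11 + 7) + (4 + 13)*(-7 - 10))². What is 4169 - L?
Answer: -56769/4 ≈ -14192.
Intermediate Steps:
L = 73445/4 (L = 1 + ((11 + 7) + (4 + 13)*(-7 - 10))²/4 = 1 + (18 + 17*(-17))²/4 = 1 + (18 - 289)²/4 = 1 + (¼)*(-271)² = 1 + (¼)*73441 = 1 + 73441/4 = 73445/4 ≈ 18361.)
4169 - L = 4169 - 1*73445/4 = 4169 - 73445/4 = -56769/4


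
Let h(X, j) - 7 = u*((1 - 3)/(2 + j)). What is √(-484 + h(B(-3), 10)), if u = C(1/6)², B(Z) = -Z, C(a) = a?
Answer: I*√618198/36 ≈ 21.84*I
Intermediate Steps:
u = 1/36 (u = (1/6)² = (⅙)² = 1/36 ≈ 0.027778)
h(X, j) = 7 - 1/(18*(2 + j)) (h(X, j) = 7 + ((1 - 3)/(2 + j))/36 = 7 + (-2/(2 + j))/36 = 7 - 1/(18*(2 + j)))
√(-484 + h(B(-3), 10)) = √(-484 + (251 + 126*10)/(18*(2 + 10))) = √(-484 + (1/18)*(251 + 1260)/12) = √(-484 + (1/18)*(1/12)*1511) = √(-484 + 1511/216) = √(-103033/216) = I*√618198/36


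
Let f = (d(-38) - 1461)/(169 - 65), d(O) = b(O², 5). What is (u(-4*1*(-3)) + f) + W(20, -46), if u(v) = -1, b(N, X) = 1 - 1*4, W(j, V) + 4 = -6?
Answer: -326/13 ≈ -25.077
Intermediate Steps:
W(j, V) = -10 (W(j, V) = -4 - 6 = -10)
b(N, X) = -3 (b(N, X) = 1 - 4 = -3)
d(O) = -3
f = -183/13 (f = (-3 - 1461)/(169 - 65) = -1464/104 = -1464*1/104 = -183/13 ≈ -14.077)
(u(-4*1*(-3)) + f) + W(20, -46) = (-1 - 183/13) - 10 = -196/13 - 10 = -326/13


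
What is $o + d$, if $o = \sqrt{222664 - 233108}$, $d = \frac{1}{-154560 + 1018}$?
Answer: $- \frac{1}{153542} + 2 i \sqrt{2611} \approx -6.5129 \cdot 10^{-6} + 102.2 i$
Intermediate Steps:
$d = - \frac{1}{153542}$ ($d = \frac{1}{-153542} = - \frac{1}{153542} \approx -6.5129 \cdot 10^{-6}$)
$o = 2 i \sqrt{2611}$ ($o = \sqrt{-10444} = 2 i \sqrt{2611} \approx 102.2 i$)
$o + d = 2 i \sqrt{2611} - \frac{1}{153542} = - \frac{1}{153542} + 2 i \sqrt{2611}$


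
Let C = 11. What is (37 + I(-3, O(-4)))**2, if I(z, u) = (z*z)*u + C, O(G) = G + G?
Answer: 576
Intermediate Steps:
O(G) = 2*G
I(z, u) = 11 + u*z**2 (I(z, u) = (z*z)*u + 11 = z**2*u + 11 = u*z**2 + 11 = 11 + u*z**2)
(37 + I(-3, O(-4)))**2 = (37 + (11 + (2*(-4))*(-3)**2))**2 = (37 + (11 - 8*9))**2 = (37 + (11 - 72))**2 = (37 - 61)**2 = (-24)**2 = 576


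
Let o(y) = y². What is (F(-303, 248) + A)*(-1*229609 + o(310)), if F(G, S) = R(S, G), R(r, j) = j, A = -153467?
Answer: 20529678930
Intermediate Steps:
F(G, S) = G
(F(-303, 248) + A)*(-1*229609 + o(310)) = (-303 - 153467)*(-1*229609 + 310²) = -153770*(-229609 + 96100) = -153770*(-133509) = 20529678930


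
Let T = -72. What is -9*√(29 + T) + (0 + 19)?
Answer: 19 - 9*I*√43 ≈ 19.0 - 59.017*I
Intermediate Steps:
-9*√(29 + T) + (0 + 19) = -9*√(29 - 72) + (0 + 19) = -9*I*√43 + 19 = 19 - 9*I*√43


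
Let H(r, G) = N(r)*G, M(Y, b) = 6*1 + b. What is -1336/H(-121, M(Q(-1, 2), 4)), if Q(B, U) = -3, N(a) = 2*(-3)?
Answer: 334/15 ≈ 22.267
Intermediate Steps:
N(a) = -6
M(Y, b) = 6 + b
H(r, G) = -6*G
-1336/H(-121, M(Q(-1, 2), 4)) = -1336*(-1/(6*(6 + 4))) = -1336/((-6*10)) = -1336/(-60) = -1336*(-1/60) = 334/15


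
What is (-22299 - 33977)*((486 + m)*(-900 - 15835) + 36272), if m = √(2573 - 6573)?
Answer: 455663282888 + 18835577200*I*√10 ≈ 4.5566e+11 + 5.9563e+10*I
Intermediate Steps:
m = 20*I*√10 (m = √(-4000) = 20*I*√10 ≈ 63.246*I)
(-22299 - 33977)*((486 + m)*(-900 - 15835) + 36272) = (-22299 - 33977)*((486 + 20*I*√10)*(-900 - 15835) + 36272) = -56276*((486 + 20*I*√10)*(-16735) + 36272) = -56276*((-8133210 - 334700*I*√10) + 36272) = -56276*(-8096938 - 334700*I*√10) = 455663282888 + 18835577200*I*√10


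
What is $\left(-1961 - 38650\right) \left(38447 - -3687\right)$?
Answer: $-1711103874$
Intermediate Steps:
$\left(-1961 - 38650\right) \left(38447 - -3687\right) = - 40611 \left(38447 + 3687\right) = \left(-40611\right) 42134 = -1711103874$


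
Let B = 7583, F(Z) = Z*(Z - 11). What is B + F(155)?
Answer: 29903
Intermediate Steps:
F(Z) = Z*(-11 + Z)
B + F(155) = 7583 + 155*(-11 + 155) = 7583 + 155*144 = 7583 + 22320 = 29903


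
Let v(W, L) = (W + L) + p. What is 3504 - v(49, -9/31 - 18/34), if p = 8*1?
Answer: 1817001/527 ≈ 3447.8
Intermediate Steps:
p = 8
v(W, L) = 8 + L + W (v(W, L) = (W + L) + 8 = (L + W) + 8 = 8 + L + W)
3504 - v(49, -9/31 - 18/34) = 3504 - (8 + (-9/31 - 18/34) + 49) = 3504 - (8 + (-9*1/31 - 18*1/34) + 49) = 3504 - (8 + (-9/31 - 9/17) + 49) = 3504 - (8 - 432/527 + 49) = 3504 - 1*29607/527 = 3504 - 29607/527 = 1817001/527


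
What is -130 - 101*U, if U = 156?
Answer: -15886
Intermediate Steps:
-130 - 101*U = -130 - 101*156 = -130 - 15756 = -15886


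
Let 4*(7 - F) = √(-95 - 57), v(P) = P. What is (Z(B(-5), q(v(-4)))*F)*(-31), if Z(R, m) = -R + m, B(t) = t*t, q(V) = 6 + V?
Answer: 4991 - 713*I*√38/2 ≈ 4991.0 - 2197.6*I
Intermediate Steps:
B(t) = t²
Z(R, m) = m - R
F = 7 - I*√38/2 (F = 7 - √(-95 - 57)/4 = 7 - I*√38/2 ≈ 7.0 - 3.0822*I)
(Z(B(-5), q(v(-4)))*F)*(-31) = (((6 - 4) - 1*(-5)²)*(7 - I*√38/2))*(-31) = ((2 - 1*25)*(7 - I*√38/2))*(-31) = ((2 - 25)*(7 - I*√38/2))*(-31) = -23*(7 - I*√38/2)*(-31) = (-161 + 23*I*√38/2)*(-31) = 4991 - 713*I*√38/2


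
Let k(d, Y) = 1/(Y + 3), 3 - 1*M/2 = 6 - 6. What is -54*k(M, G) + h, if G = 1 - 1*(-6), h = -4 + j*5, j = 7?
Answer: 128/5 ≈ 25.600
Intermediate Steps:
h = 31 (h = -4 + 7*5 = -4 + 35 = 31)
M = 6 (M = 6 - 2*(6 - 6) = 6 - 2*0 = 6 + 0 = 6)
G = 7 (G = 1 + 6 = 7)
k(d, Y) = 1/(3 + Y)
-54*k(M, G) + h = -54/(3 + 7) + 31 = -54/10 + 31 = -54*⅒ + 31 = -27/5 + 31 = 128/5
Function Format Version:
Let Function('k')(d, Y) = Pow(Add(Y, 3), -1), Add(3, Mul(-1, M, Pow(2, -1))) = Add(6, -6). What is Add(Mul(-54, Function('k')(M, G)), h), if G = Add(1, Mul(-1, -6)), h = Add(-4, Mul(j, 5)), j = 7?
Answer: Rational(128, 5) ≈ 25.600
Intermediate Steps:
h = 31 (h = Add(-4, Mul(7, 5)) = Add(-4, 35) = 31)
M = 6 (M = Add(6, Mul(-2, Add(6, -6))) = Add(6, Mul(-2, 0)) = Add(6, 0) = 6)
G = 7 (G = Add(1, 6) = 7)
Function('k')(d, Y) = Pow(Add(3, Y), -1)
Add(Mul(-54, Function('k')(M, G)), h) = Add(Mul(-54, Pow(Add(3, 7), -1)), 31) = Add(Mul(-54, Pow(10, -1)), 31) = Add(Mul(-54, Rational(1, 10)), 31) = Add(Rational(-27, 5), 31) = Rational(128, 5)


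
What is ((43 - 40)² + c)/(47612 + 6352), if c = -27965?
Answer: -6989/13491 ≈ -0.51805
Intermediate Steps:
((43 - 40)² + c)/(47612 + 6352) = ((43 - 40)² - 27965)/(47612 + 6352) = (3² - 27965)/53964 = (9 - 27965)*(1/53964) = -27956*1/53964 = -6989/13491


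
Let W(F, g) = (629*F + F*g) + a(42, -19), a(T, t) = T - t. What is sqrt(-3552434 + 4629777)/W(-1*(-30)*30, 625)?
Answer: sqrt(1077343)/1128661 ≈ 0.00091963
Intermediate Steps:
W(F, g) = 61 + 629*F + F*g (W(F, g) = (629*F + F*g) + (42 - 1*(-19)) = (629*F + F*g) + (42 + 19) = (629*F + F*g) + 61 = 61 + 629*F + F*g)
sqrt(-3552434 + 4629777)/W(-1*(-30)*30, 625) = sqrt(-3552434 + 4629777)/(61 + 629*(-1*(-30)*30) + (-1*(-30)*30)*625) = sqrt(1077343)/(61 + 629*(30*30) + (30*30)*625) = sqrt(1077343)/(61 + 629*900 + 900*625) = sqrt(1077343)/(61 + 566100 + 562500) = sqrt(1077343)/1128661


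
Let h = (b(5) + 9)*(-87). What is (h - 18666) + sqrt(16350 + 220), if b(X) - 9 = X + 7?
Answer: -21276 + sqrt(16570) ≈ -21147.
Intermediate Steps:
b(X) = 16 + X (b(X) = 9 + (X + 7) = 9 + (7 + X) = 16 + X)
h = -2610 (h = ((16 + 5) + 9)*(-87) = (21 + 9)*(-87) = 30*(-87) = -2610)
(h - 18666) + sqrt(16350 + 220) = (-2610 - 18666) + sqrt(16350 + 220) = -21276 + sqrt(16570)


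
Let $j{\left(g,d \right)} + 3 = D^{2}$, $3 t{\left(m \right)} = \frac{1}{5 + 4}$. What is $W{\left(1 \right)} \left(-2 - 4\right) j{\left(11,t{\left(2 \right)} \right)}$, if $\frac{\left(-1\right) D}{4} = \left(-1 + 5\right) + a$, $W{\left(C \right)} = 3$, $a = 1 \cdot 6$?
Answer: $-28746$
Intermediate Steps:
$t{\left(m \right)} = \frac{1}{27}$ ($t{\left(m \right)} = \frac{1}{3 \left(5 + 4\right)} = \frac{1}{3 \cdot 9} = \frac{1}{3} \cdot \frac{1}{9} = \frac{1}{27}$)
$a = 6$
$D = -40$ ($D = - 4 \left(\left(-1 + 5\right) + 6\right) = - 4 \left(4 + 6\right) = \left(-4\right) 10 = -40$)
$j{\left(g,d \right)} = 1597$ ($j{\left(g,d \right)} = -3 + \left(-40\right)^{2} = -3 + 1600 = 1597$)
$W{\left(1 \right)} \left(-2 - 4\right) j{\left(11,t{\left(2 \right)} \right)} = 3 \left(-2 - 4\right) 1597 = 3 \left(-6\right) 1597 = \left(-18\right) 1597 = -28746$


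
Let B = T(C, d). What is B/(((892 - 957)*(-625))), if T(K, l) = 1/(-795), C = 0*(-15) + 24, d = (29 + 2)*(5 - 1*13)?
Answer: -1/32296875 ≈ -3.0963e-8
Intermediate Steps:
d = -248 (d = 31*(5 - 13) = 31*(-8) = -248)
C = 24 (C = 0 + 24 = 24)
T(K, l) = -1/795
B = -1/795 ≈ -0.0012579
B/(((892 - 957)*(-625))) = -(-1/(625*(892 - 957)))/795 = -1/(795*((-65*(-625)))) = -1/795/40625 = -1/795*1/40625 = -1/32296875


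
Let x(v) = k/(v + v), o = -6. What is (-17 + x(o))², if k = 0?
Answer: 289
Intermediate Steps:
x(v) = 0 (x(v) = 0/(v + v) = 0/((2*v)) = 0*(1/(2*v)) = 0)
(-17 + x(o))² = (-17 + 0)² = (-17)² = 289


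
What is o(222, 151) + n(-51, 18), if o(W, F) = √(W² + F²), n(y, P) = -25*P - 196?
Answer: -646 + √72085 ≈ -377.51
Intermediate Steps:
n(y, P) = -196 - 25*P
o(W, F) = √(F² + W²)
o(222, 151) + n(-51, 18) = √(151² + 222²) + (-196 - 25*18) = √(22801 + 49284) + (-196 - 450) = √72085 - 646 = -646 + √72085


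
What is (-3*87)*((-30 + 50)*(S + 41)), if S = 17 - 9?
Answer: -255780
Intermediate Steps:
S = 8
(-3*87)*((-30 + 50)*(S + 41)) = (-3*87)*((-30 + 50)*(8 + 41)) = -5220*49 = -261*980 = -255780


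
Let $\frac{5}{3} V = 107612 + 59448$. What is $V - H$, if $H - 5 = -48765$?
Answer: $148996$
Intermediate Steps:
$H = -48760$ ($H = 5 - 48765 = -48760$)
$V = 100236$ ($V = \frac{3 \left(107612 + 59448\right)}{5} = \frac{3}{5} \cdot 167060 = 100236$)
$V - H = 100236 - -48760 = 100236 + 48760 = 148996$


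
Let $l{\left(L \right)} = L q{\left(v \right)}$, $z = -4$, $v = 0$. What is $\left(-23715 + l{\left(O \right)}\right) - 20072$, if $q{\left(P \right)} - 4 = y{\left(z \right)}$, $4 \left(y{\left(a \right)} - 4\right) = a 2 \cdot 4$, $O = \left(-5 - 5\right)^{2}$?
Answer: $-43787$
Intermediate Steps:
$O = 100$ ($O = \left(-10\right)^{2} = 100$)
$y{\left(a \right)} = 4 + 2 a$ ($y{\left(a \right)} = 4 + \frac{a 2 \cdot 4}{4} = 4 + \frac{2 a 4}{4} = 4 + \frac{8 a}{4} = 4 + 2 a$)
$q{\left(P \right)} = 0$ ($q{\left(P \right)} = 4 + \left(4 + 2 \left(-4\right)\right) = 4 + \left(4 - 8\right) = 4 - 4 = 0$)
$l{\left(L \right)} = 0$ ($l{\left(L \right)} = L 0 = 0$)
$\left(-23715 + l{\left(O \right)}\right) - 20072 = \left(-23715 + 0\right) - 20072 = -23715 - 20072 = -43787$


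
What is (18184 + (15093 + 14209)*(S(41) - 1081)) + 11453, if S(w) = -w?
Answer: -32847207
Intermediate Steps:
(18184 + (15093 + 14209)*(S(41) - 1081)) + 11453 = (18184 + (15093 + 14209)*(-1*41 - 1081)) + 11453 = (18184 + 29302*(-41 - 1081)) + 11453 = (18184 + 29302*(-1122)) + 11453 = (18184 - 32876844) + 11453 = -32858660 + 11453 = -32847207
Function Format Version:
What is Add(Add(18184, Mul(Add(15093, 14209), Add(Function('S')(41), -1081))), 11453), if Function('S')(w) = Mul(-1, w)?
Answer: -32847207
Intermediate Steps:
Add(Add(18184, Mul(Add(15093, 14209), Add(Function('S')(41), -1081))), 11453) = Add(Add(18184, Mul(Add(15093, 14209), Add(Mul(-1, 41), -1081))), 11453) = Add(Add(18184, Mul(29302, Add(-41, -1081))), 11453) = Add(Add(18184, Mul(29302, -1122)), 11453) = Add(Add(18184, -32876844), 11453) = Add(-32858660, 11453) = -32847207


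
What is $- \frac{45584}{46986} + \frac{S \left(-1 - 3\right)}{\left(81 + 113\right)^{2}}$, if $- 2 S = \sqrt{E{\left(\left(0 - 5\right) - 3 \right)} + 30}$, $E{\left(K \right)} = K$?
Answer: $- \frac{22792}{23493} + \frac{\sqrt{22}}{18818} \approx -0.96991$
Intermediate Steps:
$S = - \frac{\sqrt{22}}{2}$ ($S = - \frac{\sqrt{\left(\left(0 - 5\right) - 3\right) + 30}}{2} = - \frac{\sqrt{\left(-5 - 3\right) + 30}}{2} = - \frac{\sqrt{-8 + 30}}{2} = - \frac{\sqrt{22}}{2} \approx -2.3452$)
$- \frac{45584}{46986} + \frac{S \left(-1 - 3\right)}{\left(81 + 113\right)^{2}} = - \frac{45584}{46986} + \frac{- \frac{\sqrt{22}}{2} \left(-1 - 3\right)}{\left(81 + 113\right)^{2}} = \left(-45584\right) \frac{1}{46986} + \frac{- \frac{\sqrt{22}}{2} \left(-4\right)}{194^{2}} = - \frac{22792}{23493} + \frac{2 \sqrt{22}}{37636} = - \frac{22792}{23493} + 2 \sqrt{22} \cdot \frac{1}{37636} = - \frac{22792}{23493} + \frac{\sqrt{22}}{18818}$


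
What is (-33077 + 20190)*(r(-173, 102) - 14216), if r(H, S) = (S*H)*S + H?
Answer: 23380639247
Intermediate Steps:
r(H, S) = H + H*S² (r(H, S) = (H*S)*S + H = H*S² + H = H + H*S²)
(-33077 + 20190)*(r(-173, 102) - 14216) = (-33077 + 20190)*(-173*(1 + 102²) - 14216) = -12887*(-173*(1 + 10404) - 14216) = -12887*(-173*10405 - 14216) = -12887*(-1800065 - 14216) = -12887*(-1814281) = 23380639247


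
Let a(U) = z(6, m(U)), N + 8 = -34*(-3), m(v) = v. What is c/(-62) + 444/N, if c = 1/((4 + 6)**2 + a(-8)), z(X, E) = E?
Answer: 1266241/268088 ≈ 4.7232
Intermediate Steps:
N = 94 (N = -8 - 34*(-3) = -8 + 102 = 94)
a(U) = U
c = 1/92 (c = 1/((4 + 6)**2 - 8) = 1/(10**2 - 8) = 1/(100 - 8) = 1/92 ≈ 0.010870)
c/(-62) + 444/N = (1/92)/(-62) + 444/94 = (1/92)*(-1/62) + 444*(1/94) = -1/5704 + 222/47 = 1266241/268088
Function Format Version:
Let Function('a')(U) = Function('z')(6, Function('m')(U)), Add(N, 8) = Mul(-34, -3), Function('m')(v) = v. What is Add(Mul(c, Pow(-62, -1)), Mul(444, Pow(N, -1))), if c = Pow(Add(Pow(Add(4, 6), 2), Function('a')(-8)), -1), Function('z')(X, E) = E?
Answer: Rational(1266241, 268088) ≈ 4.7232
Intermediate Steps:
N = 94 (N = Add(-8, Mul(-34, -3)) = Add(-8, 102) = 94)
Function('a')(U) = U
c = Rational(1, 92) (c = Pow(Add(Pow(Add(4, 6), 2), -8), -1) = Pow(Add(Pow(10, 2), -8), -1) = Pow(Add(100, -8), -1) = Pow(92, -1) = Rational(1, 92) ≈ 0.010870)
Add(Mul(c, Pow(-62, -1)), Mul(444, Pow(N, -1))) = Add(Mul(Rational(1, 92), Pow(-62, -1)), Mul(444, Pow(94, -1))) = Add(Mul(Rational(1, 92), Rational(-1, 62)), Mul(444, Rational(1, 94))) = Add(Rational(-1, 5704), Rational(222, 47)) = Rational(1266241, 268088)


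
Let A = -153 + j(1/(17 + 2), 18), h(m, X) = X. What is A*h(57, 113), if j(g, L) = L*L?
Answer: 19323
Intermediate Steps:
j(g, L) = L²
A = 171 (A = -153 + 18² = -153 + 324 = 171)
A*h(57, 113) = 171*113 = 19323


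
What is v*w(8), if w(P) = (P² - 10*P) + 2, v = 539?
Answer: -7546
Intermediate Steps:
w(P) = 2 + P² - 10*P
v*w(8) = 539*(2 + 8² - 10*8) = 539*(2 + 64 - 80) = 539*(-14) = -7546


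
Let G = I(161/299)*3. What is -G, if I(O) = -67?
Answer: 201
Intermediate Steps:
G = -201 (G = -67*3 = -201)
-G = -1*(-201) = 201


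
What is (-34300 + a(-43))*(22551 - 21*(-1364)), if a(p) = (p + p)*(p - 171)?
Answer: -813795720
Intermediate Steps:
a(p) = 2*p*(-171 + p) (a(p) = (2*p)*(-171 + p) = 2*p*(-171 + p))
(-34300 + a(-43))*(22551 - 21*(-1364)) = (-34300 + 2*(-43)*(-171 - 43))*(22551 - 21*(-1364)) = (-34300 + 2*(-43)*(-214))*(22551 + 28644) = (-34300 + 18404)*51195 = -15896*51195 = -813795720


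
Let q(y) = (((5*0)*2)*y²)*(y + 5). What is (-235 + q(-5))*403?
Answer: -94705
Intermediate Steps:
q(y) = 0 (q(y) = ((0*2)*y²)*(5 + y) = (0*y²)*(5 + y) = 0*(5 + y) = 0)
(-235 + q(-5))*403 = (-235 + 0)*403 = -235*403 = -94705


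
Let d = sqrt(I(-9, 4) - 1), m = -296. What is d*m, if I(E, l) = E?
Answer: -296*I*sqrt(10) ≈ -936.03*I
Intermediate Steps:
d = I*sqrt(10) (d = sqrt(-9 - 1) = sqrt(-10) = I*sqrt(10) ≈ 3.1623*I)
d*m = (I*sqrt(10))*(-296) = -296*I*sqrt(10)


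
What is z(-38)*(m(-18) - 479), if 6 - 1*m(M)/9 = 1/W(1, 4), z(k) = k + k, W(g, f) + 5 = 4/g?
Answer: 31616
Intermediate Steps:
W(g, f) = -5 + 4/g
z(k) = 2*k
m(M) = 63 (m(M) = 54 - 9/(-5 + 4/1) = 54 - 9/(-5 + 4*1) = 54 - 9/(-5 + 4) = 54 - 9/(-1) = 54 - 9*(-1) = 54 + 9 = 63)
z(-38)*(m(-18) - 479) = (2*(-38))*(63 - 479) = -76*(-416) = 31616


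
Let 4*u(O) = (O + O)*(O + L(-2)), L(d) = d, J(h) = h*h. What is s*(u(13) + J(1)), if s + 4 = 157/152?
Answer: -65395/304 ≈ -215.12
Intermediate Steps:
J(h) = h²
s = -451/152 (s = -4 + 157/152 = -451/152 ≈ -2.9671)
u(O) = O*(-2 + O)/2 (u(O) = ((O + O)*(O - 2))/4 = ((2*O)*(-2 + O))/4 = (2*O*(-2 + O))/4 = O*(-2 + O)/2)
s*(u(13) + J(1)) = -451*((½)*13*(-2 + 13) + 1²)/152 = -451*((½)*13*11 + 1)/152 = -451*(143/2 + 1)/152 = -451/152*145/2 = -65395/304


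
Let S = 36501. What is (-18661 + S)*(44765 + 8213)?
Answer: 945127520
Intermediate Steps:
(-18661 + S)*(44765 + 8213) = (-18661 + 36501)*(44765 + 8213) = 17840*52978 = 945127520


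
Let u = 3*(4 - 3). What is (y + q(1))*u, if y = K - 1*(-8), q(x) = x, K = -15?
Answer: -18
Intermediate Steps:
u = 3 (u = 3*1 = 3)
y = -7 (y = -15 - 1*(-8) = -15 + 8 = -7)
(y + q(1))*u = (-7 + 1)*3 = -6*3 = -18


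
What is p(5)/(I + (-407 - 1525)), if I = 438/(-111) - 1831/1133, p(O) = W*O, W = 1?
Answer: -209605/81224537 ≈ -0.0025806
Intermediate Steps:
p(O) = O (p(O) = 1*O = O)
I = -233165/41921 (I = 438*(-1/111) - 1831*1/1133 = -146/37 - 1831/1133 = -233165/41921 ≈ -5.5620)
p(5)/(I + (-407 - 1525)) = 5/(-233165/41921 + (-407 - 1525)) = 5/(-233165/41921 - 1932) = 5/(-81224537/41921) = 5*(-41921/81224537) = -209605/81224537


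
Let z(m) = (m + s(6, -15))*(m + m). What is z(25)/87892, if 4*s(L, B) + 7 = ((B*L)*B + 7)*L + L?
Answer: 206025/175784 ≈ 1.1720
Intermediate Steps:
s(L, B) = -7/4 + L/4 + L*(7 + L*B²)/4 (s(L, B) = -7/4 + (((B*L)*B + 7)*L + L)/4 = -7/4 + ((L*B² + 7)*L + L)/4 = -7/4 + ((7 + L*B²)*L + L)/4 = -7/4 + (L*(7 + L*B²) + L)/4 = -7/4 + (L + L*(7 + L*B²))/4 = -7/4 + (L/4 + L*(7 + L*B²)/4) = -7/4 + L/4 + L*(7 + L*B²)/4)
z(m) = 2*m*(8141/4 + m) (z(m) = (m + (-7/4 + 2*6 + (¼)*(-15)²*6²))*(m + m) = (m + (-7/4 + 12 + (¼)*225*36))*(2*m) = (m + (-7/4 + 12 + 2025))*(2*m) = (m + 8141/4)*(2*m) = (8141/4 + m)*(2*m) = 2*m*(8141/4 + m))
z(25)/87892 = ((½)*25*(8141 + 4*25))/87892 = ((½)*25*(8141 + 100))*(1/87892) = ((½)*25*8241)*(1/87892) = (206025/2)*(1/87892) = 206025/175784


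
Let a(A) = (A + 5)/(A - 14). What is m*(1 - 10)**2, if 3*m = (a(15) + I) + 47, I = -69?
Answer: -54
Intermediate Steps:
a(A) = (5 + A)/(-14 + A)
m = -2/3 (m = (((5 + 15)/(-14 + 15) - 69) + 47)/3 = ((20/1 - 69) + 47)/3 = ((1*20 - 69) + 47)/3 = ((20 - 69) + 47)/3 = (-49 + 47)/3 = (1/3)*(-2) = -2/3 ≈ -0.66667)
m*(1 - 10)**2 = -2*(1 - 10)**2/3 = -2/3*(-9)**2 = -2/3*81 = -54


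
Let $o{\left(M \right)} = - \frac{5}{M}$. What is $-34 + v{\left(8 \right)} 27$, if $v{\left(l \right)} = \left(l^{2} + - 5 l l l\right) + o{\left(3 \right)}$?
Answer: $-67471$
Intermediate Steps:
$v{\left(l \right)} = - \frac{5}{3} + l^{2} - 5 l^{3}$ ($v{\left(l \right)} = \left(l^{2} + - 5 l l l\right) - \frac{5}{3} = \left(l^{2} + - 5 l^{2} l\right) - \frac{5}{3} = \left(l^{2} - 5 l^{3}\right) - \frac{5}{3} = - \frac{5}{3} + l^{2} - 5 l^{3}$)
$-34 + v{\left(8 \right)} 27 = -34 + \left(- \frac{5}{3} + 8^{2} - 5 \cdot 8^{3}\right) 27 = -34 + \left(- \frac{5}{3} + 64 - 2560\right) 27 = -34 - 67437 = -67471$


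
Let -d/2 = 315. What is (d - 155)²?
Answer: 616225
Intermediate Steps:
d = -630 (d = -2*315 = -630)
(d - 155)² = (-630 - 155)² = (-785)² = 616225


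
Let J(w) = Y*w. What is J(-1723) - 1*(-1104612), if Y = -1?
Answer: 1106335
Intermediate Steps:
J(w) = -w
J(-1723) - 1*(-1104612) = -1*(-1723) - 1*(-1104612) = 1723 + 1104612 = 1106335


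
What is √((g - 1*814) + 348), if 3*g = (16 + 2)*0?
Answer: I*√466 ≈ 21.587*I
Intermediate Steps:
g = 0 (g = ((16 + 2)*0)/3 = (18*0)/3 = (⅓)*0 = 0)
√((g - 1*814) + 348) = √((0 - 1*814) + 348) = √((0 - 814) + 348) = √(-814 + 348) = √(-466) = I*√466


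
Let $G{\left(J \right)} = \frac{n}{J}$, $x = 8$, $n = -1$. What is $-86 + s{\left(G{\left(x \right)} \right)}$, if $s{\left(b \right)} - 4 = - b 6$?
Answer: $- \frac{325}{4} \approx -81.25$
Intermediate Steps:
$G{\left(J \right)} = - \frac{1}{J}$
$s{\left(b \right)} = 4 - 6 b$ ($s{\left(b \right)} = 4 + - b 6 = 4 - 6 b$)
$-86 + s{\left(G{\left(x \right)} \right)} = -86 + \left(4 - 6 \left(- \frac{1}{8}\right)\right) = -86 + \left(4 - 6 \left(\left(-1\right) \frac{1}{8}\right)\right) = -86 + \left(4 - - \frac{3}{4}\right) = -86 + \left(4 + \frac{3}{4}\right) = -86 + \frac{19}{4} = - \frac{325}{4}$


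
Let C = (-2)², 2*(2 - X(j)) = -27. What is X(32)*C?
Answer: 62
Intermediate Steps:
X(j) = 31/2 (X(j) = 2 - ½*(-27) = 2 + 27/2 = 31/2)
C = 4
X(32)*C = (31/2)*4 = 62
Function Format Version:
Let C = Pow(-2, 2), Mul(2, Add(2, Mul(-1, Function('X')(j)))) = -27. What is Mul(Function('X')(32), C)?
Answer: 62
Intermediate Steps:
Function('X')(j) = Rational(31, 2) (Function('X')(j) = Add(2, Mul(Rational(-1, 2), -27)) = Add(2, Rational(27, 2)) = Rational(31, 2))
C = 4
Mul(Function('X')(32), C) = Mul(Rational(31, 2), 4) = 62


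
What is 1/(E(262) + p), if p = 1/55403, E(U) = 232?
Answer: 55403/12853497 ≈ 0.0043103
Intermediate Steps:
p = 1/55403 ≈ 1.8050e-5
1/(E(262) + p) = 1/(232 + 1/55403) = 1/(12853497/55403) = 55403/12853497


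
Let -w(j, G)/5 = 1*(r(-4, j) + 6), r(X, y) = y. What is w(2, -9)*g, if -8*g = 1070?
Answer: 5350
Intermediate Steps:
g = -535/4 (g = -⅛*1070 = -535/4 ≈ -133.75)
w(j, G) = -30 - 5*j (w(j, G) = -5*(j + 6) = -5*(6 + j) = -30 - 5*j)
w(2, -9)*g = (-30 - 5*2)*(-535/4) = (-30 - 10)*(-535/4) = -40*(-535/4) = 5350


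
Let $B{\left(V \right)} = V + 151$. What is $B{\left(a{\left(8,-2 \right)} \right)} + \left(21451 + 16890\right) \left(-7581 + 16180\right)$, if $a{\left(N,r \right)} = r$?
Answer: $329694408$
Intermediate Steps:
$B{\left(V \right)} = 151 + V$
$B{\left(a{\left(8,-2 \right)} \right)} + \left(21451 + 16890\right) \left(-7581 + 16180\right) = \left(151 - 2\right) + \left(21451 + 16890\right) \left(-7581 + 16180\right) = 149 + 38341 \cdot 8599 = 149 + 329694259 = 329694408$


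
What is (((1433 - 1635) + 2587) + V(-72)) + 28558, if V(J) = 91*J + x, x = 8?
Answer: 24399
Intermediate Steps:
V(J) = 8 + 91*J (V(J) = 91*J + 8 = 8 + 91*J)
(((1433 - 1635) + 2587) + V(-72)) + 28558 = (((1433 - 1635) + 2587) + (8 + 91*(-72))) + 28558 = ((-202 + 2587) + (8 - 6552)) + 28558 = (2385 - 6544) + 28558 = -4159 + 28558 = 24399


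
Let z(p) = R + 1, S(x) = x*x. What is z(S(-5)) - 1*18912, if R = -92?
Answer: -19003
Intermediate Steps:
S(x) = x²
z(p) = -91 (z(p) = -92 + 1 = -91)
z(S(-5)) - 1*18912 = -91 - 1*18912 = -91 - 18912 = -19003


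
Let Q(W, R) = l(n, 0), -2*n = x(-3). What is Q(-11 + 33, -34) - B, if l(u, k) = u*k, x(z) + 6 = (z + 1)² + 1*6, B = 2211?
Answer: -2211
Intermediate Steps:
x(z) = (1 + z)² (x(z) = -6 + ((z + 1)² + 1*6) = -6 + ((1 + z)² + 6) = -6 + (6 + (1 + z)²) = (1 + z)²)
n = -2 (n = -(1 - 3)²/2 = -½*(-2)² = -½*4 = -2)
l(u, k) = k*u
Q(W, R) = 0 (Q(W, R) = 0*(-2) = 0)
Q(-11 + 33, -34) - B = 0 - 1*2211 = 0 - 2211 = -2211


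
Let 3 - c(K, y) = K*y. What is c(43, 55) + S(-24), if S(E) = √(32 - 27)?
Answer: -2362 + √5 ≈ -2359.8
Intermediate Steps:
S(E) = √5
c(K, y) = 3 - K*y
c(43, 55) + S(-24) = (3 - 1*43*55) + √5 = (3 - 2365) + √5 = -2362 + √5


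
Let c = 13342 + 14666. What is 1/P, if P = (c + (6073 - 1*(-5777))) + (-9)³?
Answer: 1/39129 ≈ 2.5556e-5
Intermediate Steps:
c = 28008
P = 39129 (P = (28008 + (6073 - 1*(-5777))) + (-9)³ = (28008 + (6073 + 5777)) - 729 = (28008 + 11850) - 729 = 39858 - 729 = 39129)
1/P = 1/39129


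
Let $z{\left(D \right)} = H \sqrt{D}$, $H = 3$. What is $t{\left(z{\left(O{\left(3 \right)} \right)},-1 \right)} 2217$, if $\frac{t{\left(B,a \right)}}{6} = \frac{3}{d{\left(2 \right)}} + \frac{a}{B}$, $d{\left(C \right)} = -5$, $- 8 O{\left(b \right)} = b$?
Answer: $- \frac{39906}{5} + 2956 i \sqrt{6} \approx -7981.2 + 7240.7 i$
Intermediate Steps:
$O{\left(b \right)} = - \frac{b}{8}$
$z{\left(D \right)} = 3 \sqrt{D}$
$t{\left(B,a \right)} = - \frac{18}{5} + \frac{6 a}{B}$ ($t{\left(B,a \right)} = 6 \left(\frac{3}{-5} + \frac{a}{B}\right) = 6 \left(3 \left(- \frac{1}{5}\right) + \frac{a}{B}\right) = 6 \left(- \frac{3}{5} + \frac{a}{B}\right) = - \frac{18}{5} + \frac{6 a}{B}$)
$t{\left(z{\left(O{\left(3 \right)} \right)},-1 \right)} 2217 = \left(- \frac{18}{5} + 6 \left(-1\right) \frac{1}{3 \sqrt{\left(- \frac{1}{8}\right) 3}}\right) 2217 = \left(- \frac{18}{5} + 6 \left(-1\right) \frac{1}{3 \sqrt{- \frac{3}{8}}}\right) 2217 = \left(- \frac{18}{5} + 6 \left(-1\right) \frac{1}{3 \frac{i \sqrt{6}}{4}}\right) 2217 = \left(- \frac{18}{5} + 6 \left(-1\right) \frac{1}{\frac{3}{4} i \sqrt{6}}\right) 2217 = \left(- \frac{18}{5} + 6 \left(-1\right) \left(- \frac{2 i \sqrt{6}}{9}\right)\right) 2217 = \left(- \frac{18}{5} + \frac{4 i \sqrt{6}}{3}\right) 2217 = - \frac{39906}{5} + 2956 i \sqrt{6}$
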